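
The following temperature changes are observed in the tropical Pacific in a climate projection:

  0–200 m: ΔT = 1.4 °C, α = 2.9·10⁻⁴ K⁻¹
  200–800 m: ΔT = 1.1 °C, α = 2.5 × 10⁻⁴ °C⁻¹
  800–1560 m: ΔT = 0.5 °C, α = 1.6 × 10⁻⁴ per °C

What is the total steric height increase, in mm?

0–200 m: 200 × 1.4 × 2.9×10⁻⁴ = 0.08120 m
2.5×10⁻⁴ × 1.1 × 600 = 0.16500 m
800–1560 m: 1.6×10⁻⁴ × 0.5 × 760 = 0.06080 m
Δh = 0.08120 + 0.16500 + 0.06080 = 0.30700 m

Δh ≈ 307 mm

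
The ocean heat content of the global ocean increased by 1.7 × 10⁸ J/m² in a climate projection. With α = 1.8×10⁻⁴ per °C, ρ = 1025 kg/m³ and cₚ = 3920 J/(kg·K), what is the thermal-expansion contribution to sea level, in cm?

Δh = αQ/(ρcₚ) = 1.8×10⁻⁴ × 1.7×10⁸ / (1025 × 3920) ≈ 0.0076157 m

0.762 cm of thermosteric rise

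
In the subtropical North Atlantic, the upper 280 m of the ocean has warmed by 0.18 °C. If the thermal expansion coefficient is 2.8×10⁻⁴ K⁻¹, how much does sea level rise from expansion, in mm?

Δh = αΔT·H = 2.8×10⁻⁴ × 0.18 × 280 = 0.014112 m

Δh ≈ 14 mm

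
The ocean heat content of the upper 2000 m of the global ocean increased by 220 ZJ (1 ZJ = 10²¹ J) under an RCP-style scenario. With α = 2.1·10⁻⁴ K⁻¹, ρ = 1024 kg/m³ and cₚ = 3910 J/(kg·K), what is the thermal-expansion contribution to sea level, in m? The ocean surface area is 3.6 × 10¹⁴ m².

Per unit area: Q = 220×10²¹ / (3.6×10¹⁴) ≈ 6.111×10⁸ J/m²
Δh = αQ/(ρcₚ) = 2.1×10⁻⁴ × 6.111×10⁸ / (1024 × 3910) ≈ 0.032052 m

Δh ≈ 0.0321 m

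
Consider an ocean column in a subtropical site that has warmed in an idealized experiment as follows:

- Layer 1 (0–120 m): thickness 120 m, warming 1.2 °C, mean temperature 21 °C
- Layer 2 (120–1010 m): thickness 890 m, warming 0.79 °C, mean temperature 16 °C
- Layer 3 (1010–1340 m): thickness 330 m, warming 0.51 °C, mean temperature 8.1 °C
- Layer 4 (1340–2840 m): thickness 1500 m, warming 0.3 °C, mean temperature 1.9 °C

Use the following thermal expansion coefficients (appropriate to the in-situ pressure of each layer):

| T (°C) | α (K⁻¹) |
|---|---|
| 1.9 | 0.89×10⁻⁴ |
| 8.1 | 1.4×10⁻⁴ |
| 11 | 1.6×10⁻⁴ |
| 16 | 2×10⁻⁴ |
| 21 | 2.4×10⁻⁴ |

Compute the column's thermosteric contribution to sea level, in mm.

about 239 mm

Layer 1 at 21 °C → α = 2.4×10⁻⁴ K⁻¹
Layer 2 at 16 °C → α = 2×10⁻⁴ K⁻¹
Layer 3 at 8.1 °C → α = 1.4×10⁻⁴ K⁻¹
Layer 4 at 1.9 °C → α = 0.89×10⁻⁴ K⁻¹
Layer 1: 2.4×10⁻⁴ × 120 × 1.2 = 0.03456 m
120–1010 m: 2×10⁻⁴ × 0.79 × 890 = 0.14062 m
Layer 3: 0.51 × 1.4×10⁻⁴ × 330 = 0.023562 m
Layer 4: 0.89×10⁻⁴ × 1500 × 0.3 = 0.04005 m
Δh = 0.03456 + 0.14062 + 0.023562 + 0.04005 = 0.238792 m ≈ 239 mm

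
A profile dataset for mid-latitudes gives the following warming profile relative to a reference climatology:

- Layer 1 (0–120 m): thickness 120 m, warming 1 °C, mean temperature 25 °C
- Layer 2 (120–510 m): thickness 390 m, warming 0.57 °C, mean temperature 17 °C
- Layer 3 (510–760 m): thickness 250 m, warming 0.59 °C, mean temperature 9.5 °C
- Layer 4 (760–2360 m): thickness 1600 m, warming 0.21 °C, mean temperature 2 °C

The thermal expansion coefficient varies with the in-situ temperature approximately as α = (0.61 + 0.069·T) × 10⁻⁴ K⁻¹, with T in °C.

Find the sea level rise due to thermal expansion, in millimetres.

Layer 1: α = (0.61 + 0.069×25)×10⁻⁴ = 2.335×10⁻⁴ K⁻¹
Layer 2: α = (0.61 + 0.069×17)×10⁻⁴ = 1.783×10⁻⁴ K⁻¹
Layer 3: α = (0.61 + 0.069×9.5)×10⁻⁴ = 1.2655×10⁻⁴ K⁻¹
Layer 4: α = (0.61 + 0.069×2)×10⁻⁴ = 0.748×10⁻⁴ K⁻¹
0–120 m: 1 × 120 × 2.335×10⁻⁴ = 0.02802 m
1.783×10⁻⁴ × 390 × 0.57 = 0.03963609 m
Layer 3: 250 × 0.59 × 1.2655×10⁻⁴ = 0.018666125 m
0.21 × 0.748×10⁻⁴ × 1600 = 0.0251328 m
Δh = 0.02802 + 0.03963609 + 0.018666125 + 0.0251328 = 0.111455015 m ≈ 111 mm

111 mm of thermosteric rise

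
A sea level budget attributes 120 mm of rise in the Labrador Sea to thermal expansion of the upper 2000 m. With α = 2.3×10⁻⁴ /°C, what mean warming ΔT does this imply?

0.261 °C

ΔT = Δh/(αH) = 0.12 / (2.3×10⁻⁴ × 2000) ≈ 0.2609 °C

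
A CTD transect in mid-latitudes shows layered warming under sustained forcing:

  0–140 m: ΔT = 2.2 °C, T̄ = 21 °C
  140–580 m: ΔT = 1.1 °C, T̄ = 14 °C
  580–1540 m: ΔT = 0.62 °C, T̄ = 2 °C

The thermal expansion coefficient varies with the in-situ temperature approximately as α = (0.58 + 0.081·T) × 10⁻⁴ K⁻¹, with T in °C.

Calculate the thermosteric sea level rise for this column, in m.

about 0.197 m

Layer 1: α = (0.58 + 0.081×21)×10⁻⁴ = 2.281×10⁻⁴ K⁻¹
Layer 2: α = (0.58 + 0.081×14)×10⁻⁴ = 1.714×10⁻⁴ K⁻¹
Layer 3: α = (0.58 + 0.081×2)×10⁻⁴ = 0.742×10⁻⁴ K⁻¹
Layer 1: 2.2 × 140 × 2.281×10⁻⁴ = 0.0702548 m
1.714×10⁻⁴ × 440 × 1.1 = 0.0829576 m
Layer 3: 0.742×10⁻⁴ × 960 × 0.62 = 0.04416384 m
Δh = 0.0702548 + 0.0829576 + 0.04416384 = 0.19737624 m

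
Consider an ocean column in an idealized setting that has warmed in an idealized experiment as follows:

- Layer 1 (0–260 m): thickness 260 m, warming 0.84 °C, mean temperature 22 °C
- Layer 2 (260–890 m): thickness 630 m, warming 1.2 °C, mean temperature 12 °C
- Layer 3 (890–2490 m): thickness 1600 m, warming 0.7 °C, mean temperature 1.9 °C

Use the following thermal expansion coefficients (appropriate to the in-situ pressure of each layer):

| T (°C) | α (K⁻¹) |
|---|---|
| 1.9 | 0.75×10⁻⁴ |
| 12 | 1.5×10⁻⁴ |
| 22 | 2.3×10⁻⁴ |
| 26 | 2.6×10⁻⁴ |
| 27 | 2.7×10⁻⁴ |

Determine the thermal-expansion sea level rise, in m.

Layer 1 at 22 °C → α = 2.3×10⁻⁴ K⁻¹
Layer 2 at 12 °C → α = 1.5×10⁻⁴ K⁻¹
Layer 3 at 1.9 °C → α = 0.75×10⁻⁴ K⁻¹
2.3×10⁻⁴ × 260 × 0.84 = 0.050232 m
1.5×10⁻⁴ × 1.2 × 630 = 0.11340 m
1600 × 0.7 × 0.75×10⁻⁴ = 0.08400 m
Δh = 0.050232 + 0.11340 + 0.08400 = 0.247632 m ≈ 0.248 m

about 0.248 m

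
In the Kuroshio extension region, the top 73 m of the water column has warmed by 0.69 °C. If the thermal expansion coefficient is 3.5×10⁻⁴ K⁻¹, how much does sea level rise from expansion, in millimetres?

Δh = 17.6 mm

Δh = αΔT·H = 3.5×10⁻⁴ × 0.69 × 73 = 0.0176295 m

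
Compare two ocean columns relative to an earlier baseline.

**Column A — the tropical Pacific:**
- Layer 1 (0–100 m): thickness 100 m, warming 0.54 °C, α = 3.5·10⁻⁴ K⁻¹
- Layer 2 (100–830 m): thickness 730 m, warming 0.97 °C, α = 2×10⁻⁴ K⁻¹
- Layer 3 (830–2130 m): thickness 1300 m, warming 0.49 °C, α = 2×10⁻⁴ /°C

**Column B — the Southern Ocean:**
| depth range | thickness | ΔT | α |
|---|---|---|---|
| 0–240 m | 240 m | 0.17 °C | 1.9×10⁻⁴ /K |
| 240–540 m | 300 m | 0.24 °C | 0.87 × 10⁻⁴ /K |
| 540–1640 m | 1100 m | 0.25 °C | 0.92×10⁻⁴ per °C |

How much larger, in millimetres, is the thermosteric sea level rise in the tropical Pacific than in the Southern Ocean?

A 0–100 m: 3.5×10⁻⁴ × 0.54 × 100 = 0.01890 m
A Layer 2: 0.97 × 2×10⁻⁴ × 730 = 0.14162 m
A 830–2130 m: 0.49 × 1300 × 2×10⁻⁴ = 0.12740 m
A total: 0.28792 m
B Layer 1: 0.17 × 240 × 1.9×10⁻⁴ = 0.007752 m
B 240–540 m: 0.87×10⁻⁴ × 300 × 0.24 = 0.006264 m
B Layer 3: 0.25 × 1100 × 0.92×10⁻⁴ = 0.02530 m
B total: 0.039316 m
Difference: 0.28792 − 0.039316 = 0.248604 m

249 mm larger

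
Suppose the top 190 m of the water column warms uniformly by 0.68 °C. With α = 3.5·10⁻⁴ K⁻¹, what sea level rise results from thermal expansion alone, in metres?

Δh = 0.0452 m

Δh = αΔT·H = 3.5×10⁻⁴ × 0.68 × 190 = 0.04522 m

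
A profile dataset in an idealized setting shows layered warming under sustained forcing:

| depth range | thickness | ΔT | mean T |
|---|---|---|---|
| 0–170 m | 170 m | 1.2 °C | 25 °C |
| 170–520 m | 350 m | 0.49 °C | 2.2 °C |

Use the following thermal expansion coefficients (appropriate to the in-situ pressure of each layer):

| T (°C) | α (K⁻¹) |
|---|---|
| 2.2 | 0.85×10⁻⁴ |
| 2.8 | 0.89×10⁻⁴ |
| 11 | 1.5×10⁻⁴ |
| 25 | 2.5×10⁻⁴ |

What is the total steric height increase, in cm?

Layer 1 at 25 °C → α = 2.5×10⁻⁴ K⁻¹
Layer 2 at 2.2 °C → α = 0.85×10⁻⁴ K⁻¹
0–170 m: 170 × 1.2 × 2.5×10⁻⁴ = 0.05100 m
Layer 2: 350 × 0.49 × 0.85×10⁻⁴ = 0.0145775 m
Δh = 0.05100 + 0.0145775 = 0.0655775 m

6.56 cm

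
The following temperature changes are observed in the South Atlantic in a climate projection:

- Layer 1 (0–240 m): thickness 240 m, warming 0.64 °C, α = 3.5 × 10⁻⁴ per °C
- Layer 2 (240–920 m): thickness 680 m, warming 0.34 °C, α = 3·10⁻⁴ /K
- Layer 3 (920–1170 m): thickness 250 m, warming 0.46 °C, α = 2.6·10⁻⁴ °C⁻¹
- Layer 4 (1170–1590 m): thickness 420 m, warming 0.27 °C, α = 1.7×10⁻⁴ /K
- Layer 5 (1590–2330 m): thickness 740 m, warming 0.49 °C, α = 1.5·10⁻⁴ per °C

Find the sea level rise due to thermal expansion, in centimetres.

0.64 × 240 × 3.5×10⁻⁴ = 0.05376 m
0.34 × 3×10⁻⁴ × 680 = 0.06936 m
250 × 0.46 × 2.6×10⁻⁴ = 0.02990 m
1170–1590 m: 420 × 0.27 × 1.7×10⁻⁴ = 0.019278 m
1.5×10⁻⁴ × 0.49 × 740 = 0.05439 m
Δh = 0.05376 + 0.06936 + 0.02990 + 0.019278 + 0.05439 = 0.226688 m

Δh ≈ 22.7 cm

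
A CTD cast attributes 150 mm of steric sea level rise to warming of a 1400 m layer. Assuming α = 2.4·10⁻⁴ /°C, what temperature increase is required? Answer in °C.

0.446 °C

ΔT = Δh/(αH) = 0.15 / (2.4×10⁻⁴ × 1400) ≈ 0.4464 °C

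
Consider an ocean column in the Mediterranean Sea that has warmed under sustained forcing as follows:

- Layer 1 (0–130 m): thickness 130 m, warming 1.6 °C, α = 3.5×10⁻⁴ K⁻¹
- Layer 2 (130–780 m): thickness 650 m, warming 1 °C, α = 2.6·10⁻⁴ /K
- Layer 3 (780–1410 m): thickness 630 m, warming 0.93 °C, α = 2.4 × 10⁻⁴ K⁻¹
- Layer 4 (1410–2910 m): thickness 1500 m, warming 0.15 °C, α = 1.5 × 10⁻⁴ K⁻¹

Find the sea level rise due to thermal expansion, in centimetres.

0–130 m: 3.5×10⁻⁴ × 1.6 × 130 = 0.07280 m
Layer 2: 650 × 1 × 2.6×10⁻⁴ = 0.16900 m
Layer 3: 0.93 × 2.4×10⁻⁴ × 630 = 0.140616 m
Layer 4: 1.5×10⁻⁴ × 1500 × 0.15 = 0.03375 m
Δh = 0.07280 + 0.16900 + 0.140616 + 0.03375 = 0.416166 m

about 42 cm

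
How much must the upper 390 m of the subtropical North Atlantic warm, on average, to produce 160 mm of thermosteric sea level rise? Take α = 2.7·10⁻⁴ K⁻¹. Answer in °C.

1.52 °C

ΔT = Δh/(αH) = 0.16 / (2.7×10⁻⁴ × 390) ≈ 1.519 °C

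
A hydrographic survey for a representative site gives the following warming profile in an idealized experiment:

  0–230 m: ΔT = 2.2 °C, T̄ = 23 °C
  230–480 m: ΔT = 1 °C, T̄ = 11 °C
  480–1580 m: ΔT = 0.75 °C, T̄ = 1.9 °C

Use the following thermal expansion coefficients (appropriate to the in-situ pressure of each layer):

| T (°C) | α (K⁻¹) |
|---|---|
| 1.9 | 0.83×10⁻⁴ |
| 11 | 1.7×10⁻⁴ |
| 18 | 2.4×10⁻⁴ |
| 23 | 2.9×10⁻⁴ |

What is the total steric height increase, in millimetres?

about 260 mm

Layer 1 at 23 °C → α = 2.9×10⁻⁴ K⁻¹
Layer 2 at 11 °C → α = 1.7×10⁻⁴ K⁻¹
Layer 3 at 1.9 °C → α = 0.83×10⁻⁴ K⁻¹
0–230 m: 2.9×10⁻⁴ × 230 × 2.2 = 0.14674 m
1.7×10⁻⁴ × 250 × 1 = 0.04250 m
0.83×10⁻⁴ × 0.75 × 1100 = 0.068475 m
Δh = 0.14674 + 0.04250 + 0.068475 = 0.257715 m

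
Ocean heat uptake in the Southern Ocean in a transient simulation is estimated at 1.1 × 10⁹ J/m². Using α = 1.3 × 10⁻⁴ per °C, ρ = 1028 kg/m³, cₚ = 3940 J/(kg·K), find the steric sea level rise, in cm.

Δh = αQ/(ρcₚ) = 1.3×10⁻⁴ × 1.1×10⁹ / (1028 × 3940) ≈ 0.035306 m

3.53 cm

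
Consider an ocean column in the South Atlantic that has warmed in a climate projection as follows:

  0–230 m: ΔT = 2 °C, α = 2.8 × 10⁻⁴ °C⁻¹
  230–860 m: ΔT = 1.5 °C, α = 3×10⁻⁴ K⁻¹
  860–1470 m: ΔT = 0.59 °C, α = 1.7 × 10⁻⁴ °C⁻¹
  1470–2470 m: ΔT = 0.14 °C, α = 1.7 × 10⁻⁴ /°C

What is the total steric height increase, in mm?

Layer 1: 2.8×10⁻⁴ × 2 × 230 = 0.12880 m
1.5 × 630 × 3×10⁻⁴ = 0.28350 m
Layer 3: 610 × 0.59 × 1.7×10⁻⁴ = 0.061183 m
1470–2470 m: 0.14 × 1000 × 1.7×10⁻⁴ = 0.02380 m
Δh = 0.12880 + 0.28350 + 0.061183 + 0.02380 = 0.497283 m ≈ 497 mm

about 497 mm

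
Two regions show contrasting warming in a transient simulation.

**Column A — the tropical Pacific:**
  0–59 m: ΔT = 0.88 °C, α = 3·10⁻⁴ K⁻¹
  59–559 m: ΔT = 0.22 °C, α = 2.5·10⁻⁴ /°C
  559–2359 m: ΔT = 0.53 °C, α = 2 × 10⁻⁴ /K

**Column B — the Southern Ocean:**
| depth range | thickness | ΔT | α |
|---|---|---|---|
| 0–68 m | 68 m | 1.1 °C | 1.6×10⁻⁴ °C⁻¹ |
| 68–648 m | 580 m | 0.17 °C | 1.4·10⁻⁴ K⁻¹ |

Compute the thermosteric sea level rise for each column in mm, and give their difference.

Δh_A ≈ 230 mm, Δh_B ≈ 26 mm; difference ≈ 210 mm

A 0.88 × 3×10⁻⁴ × 59 = 0.015576 m
A 59–559 m: 0.22 × 2.5×10⁻⁴ × 500 = 0.02750 m
A 559–2359 m: 2×10⁻⁴ × 1800 × 0.53 = 0.19080 m
A total: 0.233876 m
B 68 × 1.1 × 1.6×10⁻⁴ = 0.011968 m
B 68–648 m: 1.4×10⁻⁴ × 0.17 × 580 = 0.013804 m
B total: 0.025772 m
Difference: 0.233876 − 0.025772 = 0.208104 m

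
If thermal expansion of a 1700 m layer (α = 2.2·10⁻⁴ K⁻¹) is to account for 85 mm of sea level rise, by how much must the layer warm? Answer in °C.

0.23 °C

ΔT = Δh/(αH) = 0.085 / (2.2×10⁻⁴ × 1700) ≈ 0.2273 °C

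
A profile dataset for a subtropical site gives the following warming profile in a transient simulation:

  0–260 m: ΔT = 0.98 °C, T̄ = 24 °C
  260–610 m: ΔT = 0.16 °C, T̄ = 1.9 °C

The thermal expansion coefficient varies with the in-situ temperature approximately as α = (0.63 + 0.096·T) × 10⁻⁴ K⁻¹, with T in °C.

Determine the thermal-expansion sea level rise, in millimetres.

Δh = 79.3 mm

Layer 1: α = (0.63 + 0.096×24)×10⁻⁴ = 2.934×10⁻⁴ K⁻¹
Layer 2: α = (0.63 + 0.096×1.9)×10⁻⁴ = 0.8124×10⁻⁴ K⁻¹
0–260 m: 2.934×10⁻⁴ × 260 × 0.98 = 0.07475832 m
260–610 m: 0.8124×10⁻⁴ × 0.16 × 350 = 0.00454944 m
Δh = 0.07475832 + 0.00454944 = 0.07930776 m ≈ 79.3 mm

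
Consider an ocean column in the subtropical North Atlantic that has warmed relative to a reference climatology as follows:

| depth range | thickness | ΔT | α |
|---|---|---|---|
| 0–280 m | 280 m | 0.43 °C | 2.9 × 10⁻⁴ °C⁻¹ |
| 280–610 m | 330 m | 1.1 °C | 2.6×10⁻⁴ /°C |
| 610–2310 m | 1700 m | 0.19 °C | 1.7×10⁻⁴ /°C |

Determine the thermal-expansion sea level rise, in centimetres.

0–280 m: 2.9×10⁻⁴ × 0.43 × 280 = 0.034916 m
280–610 m: 330 × 2.6×10⁻⁴ × 1.1 = 0.09438 m
1.7×10⁻⁴ × 0.19 × 1700 = 0.05491 m
Δh = 0.034916 + 0.09438 + 0.05491 = 0.184206 m

18.4 cm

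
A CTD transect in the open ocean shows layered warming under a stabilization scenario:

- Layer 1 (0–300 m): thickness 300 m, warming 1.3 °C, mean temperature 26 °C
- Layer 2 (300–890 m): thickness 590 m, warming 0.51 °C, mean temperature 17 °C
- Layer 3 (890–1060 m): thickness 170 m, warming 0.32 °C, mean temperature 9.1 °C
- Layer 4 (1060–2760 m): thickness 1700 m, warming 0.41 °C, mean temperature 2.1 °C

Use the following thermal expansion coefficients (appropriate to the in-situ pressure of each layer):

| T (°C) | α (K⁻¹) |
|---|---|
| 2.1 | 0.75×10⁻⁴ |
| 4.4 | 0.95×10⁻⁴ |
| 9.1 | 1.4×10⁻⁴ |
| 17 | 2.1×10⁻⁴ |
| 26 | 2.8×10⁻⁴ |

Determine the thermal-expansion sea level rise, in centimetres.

Δh = 23.2 cm

Layer 1 at 26 °C → α = 2.8×10⁻⁴ K⁻¹
Layer 2 at 17 °C → α = 2.1×10⁻⁴ K⁻¹
Layer 3 at 9.1 °C → α = 1.4×10⁻⁴ K⁻¹
Layer 4 at 2.1 °C → α = 0.75×10⁻⁴ K⁻¹
0–300 m: 300 × 1.3 × 2.8×10⁻⁴ = 0.10920 m
0.51 × 590 × 2.1×10⁻⁴ = 0.063189 m
Layer 3: 170 × 1.4×10⁻⁴ × 0.32 = 0.007616 m
1060–2760 m: 0.75×10⁻⁴ × 1700 × 0.41 = 0.052275 m
Δh = 0.10920 + 0.063189 + 0.007616 + 0.052275 = 0.23228 m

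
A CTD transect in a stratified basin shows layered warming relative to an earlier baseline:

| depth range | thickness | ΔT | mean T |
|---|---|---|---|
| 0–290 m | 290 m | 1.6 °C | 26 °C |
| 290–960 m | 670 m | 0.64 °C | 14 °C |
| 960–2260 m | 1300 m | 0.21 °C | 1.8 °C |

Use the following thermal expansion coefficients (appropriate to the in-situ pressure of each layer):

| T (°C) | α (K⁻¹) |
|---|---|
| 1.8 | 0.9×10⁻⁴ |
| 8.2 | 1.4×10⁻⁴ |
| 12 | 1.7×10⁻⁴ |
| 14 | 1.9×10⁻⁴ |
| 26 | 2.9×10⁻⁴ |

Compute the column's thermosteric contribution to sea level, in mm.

Δh = 241 mm

Layer 1 at 26 °C → α = 2.9×10⁻⁴ K⁻¹
Layer 2 at 14 °C → α = 1.9×10⁻⁴ K⁻¹
Layer 3 at 1.8 °C → α = 0.9×10⁻⁴ K⁻¹
Layer 1: 290 × 1.6 × 2.9×10⁻⁴ = 0.13456 m
0.64 × 1.9×10⁻⁴ × 670 = 0.081472 m
Layer 3: 1300 × 0.21 × 0.9×10⁻⁴ = 0.02457 m
Δh = 0.13456 + 0.081472 + 0.02457 = 0.240602 m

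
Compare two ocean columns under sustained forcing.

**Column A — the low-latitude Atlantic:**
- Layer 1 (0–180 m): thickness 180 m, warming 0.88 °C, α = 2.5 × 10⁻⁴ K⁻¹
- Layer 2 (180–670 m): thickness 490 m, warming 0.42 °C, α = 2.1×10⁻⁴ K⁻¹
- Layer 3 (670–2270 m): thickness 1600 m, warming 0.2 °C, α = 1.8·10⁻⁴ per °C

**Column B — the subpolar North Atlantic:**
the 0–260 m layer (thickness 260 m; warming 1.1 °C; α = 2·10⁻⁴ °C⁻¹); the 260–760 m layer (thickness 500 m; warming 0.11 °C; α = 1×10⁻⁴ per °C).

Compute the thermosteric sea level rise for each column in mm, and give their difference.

A 180 × 2.5×10⁻⁴ × 0.88 = 0.03960 m
A 490 × 0.42 × 2.1×10⁻⁴ = 0.043218 m
A 0.2 × 1600 × 1.8×10⁻⁴ = 0.05760 m
A total: 0.140418 m
B 2×10⁻⁴ × 1.1 × 260 = 0.05720 m
B 500 × 0.11 × 1×10⁻⁴ = 0.00550 m
B total: 0.06270 m
Difference: 0.140418 − 0.06270 = 0.077718 m

A: 140 mm; B: 63 mm; difference 78 mm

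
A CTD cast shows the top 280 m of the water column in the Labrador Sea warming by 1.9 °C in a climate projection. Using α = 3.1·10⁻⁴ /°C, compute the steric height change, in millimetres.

Δh = αΔT·H = 3.1×10⁻⁴ × 1.9 × 280 = 0.16492 m

about 165 mm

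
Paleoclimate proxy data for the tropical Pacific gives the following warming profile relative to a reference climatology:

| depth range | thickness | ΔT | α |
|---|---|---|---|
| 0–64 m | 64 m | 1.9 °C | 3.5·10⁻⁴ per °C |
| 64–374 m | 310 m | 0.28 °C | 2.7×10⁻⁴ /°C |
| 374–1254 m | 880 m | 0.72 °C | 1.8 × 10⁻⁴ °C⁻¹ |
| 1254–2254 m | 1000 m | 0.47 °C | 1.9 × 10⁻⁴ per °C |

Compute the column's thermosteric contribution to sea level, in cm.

26.9 cm

3.5×10⁻⁴ × 64 × 1.9 = 0.04256 m
2.7×10⁻⁴ × 310 × 0.28 = 0.023436 m
0.72 × 880 × 1.8×10⁻⁴ = 0.114048 m
1254–2254 m: 0.47 × 1000 × 1.9×10⁻⁴ = 0.08930 m
Δh = 0.04256 + 0.023436 + 0.114048 + 0.08930 = 0.269344 m ≈ 26.9 cm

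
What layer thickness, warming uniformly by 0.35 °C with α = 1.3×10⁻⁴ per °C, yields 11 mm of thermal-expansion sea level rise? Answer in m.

242 m

H = Δh/(αΔT) = 0.011 / (1.3×10⁻⁴ × 0.35) ≈ 241.8 m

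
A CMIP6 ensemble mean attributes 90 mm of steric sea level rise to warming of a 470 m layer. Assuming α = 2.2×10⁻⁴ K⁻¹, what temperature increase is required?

ΔT = Δh/(αH) = 0.09 / (2.2×10⁻⁴ × 470) ≈ 0.8704 °C

0.870 °C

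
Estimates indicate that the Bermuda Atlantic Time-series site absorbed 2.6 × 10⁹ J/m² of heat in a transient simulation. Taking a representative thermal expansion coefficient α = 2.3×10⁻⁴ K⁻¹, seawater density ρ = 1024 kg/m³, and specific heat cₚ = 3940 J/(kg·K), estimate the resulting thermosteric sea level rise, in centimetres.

Δh = αQ/(ρcₚ) = 2.3×10⁻⁴ × 2.6×10⁹ / (1024 × 3940) ≈ 0.14822 m

14.8 cm of thermosteric rise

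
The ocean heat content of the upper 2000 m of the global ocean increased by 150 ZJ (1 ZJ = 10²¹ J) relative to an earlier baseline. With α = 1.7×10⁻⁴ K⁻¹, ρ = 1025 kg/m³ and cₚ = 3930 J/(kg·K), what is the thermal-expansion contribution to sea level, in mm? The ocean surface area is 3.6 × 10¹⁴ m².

Per unit area: Q = 150×10²¹ / (3.6×10¹⁴) ≈ 4.167×10⁸ J/m²
Δh = αQ/(ρcₚ) = 1.7×10⁻⁴ × 4.167×10⁸ / (1025 × 3930) ≈ 0.017586 m

17.6 mm of thermosteric rise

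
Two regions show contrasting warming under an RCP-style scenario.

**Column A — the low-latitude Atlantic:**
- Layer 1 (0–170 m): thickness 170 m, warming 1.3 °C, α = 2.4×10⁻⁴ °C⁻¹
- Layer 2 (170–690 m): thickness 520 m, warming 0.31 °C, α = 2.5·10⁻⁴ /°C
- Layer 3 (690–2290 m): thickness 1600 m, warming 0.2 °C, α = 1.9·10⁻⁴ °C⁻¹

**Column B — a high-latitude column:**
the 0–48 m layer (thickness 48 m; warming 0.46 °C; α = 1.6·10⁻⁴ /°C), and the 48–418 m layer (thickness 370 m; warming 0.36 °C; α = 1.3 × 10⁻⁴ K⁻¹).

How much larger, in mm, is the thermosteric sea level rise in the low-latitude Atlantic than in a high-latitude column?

130 mm

A 170 × 1.3 × 2.4×10⁻⁴ = 0.05304 m
A 170–690 m: 0.31 × 2.5×10⁻⁴ × 520 = 0.04030 m
A Layer 3: 1600 × 1.9×10⁻⁴ × 0.2 = 0.06080 m
A total: 0.15414 m
B Layer 1: 48 × 1.6×10⁻⁴ × 0.46 = 0.0035328 m
B Layer 2: 1.3×10⁻⁴ × 370 × 0.36 = 0.017316 m
B total: 0.0208488 m
Difference: 0.15414 − 0.0208488 = 0.1332912 m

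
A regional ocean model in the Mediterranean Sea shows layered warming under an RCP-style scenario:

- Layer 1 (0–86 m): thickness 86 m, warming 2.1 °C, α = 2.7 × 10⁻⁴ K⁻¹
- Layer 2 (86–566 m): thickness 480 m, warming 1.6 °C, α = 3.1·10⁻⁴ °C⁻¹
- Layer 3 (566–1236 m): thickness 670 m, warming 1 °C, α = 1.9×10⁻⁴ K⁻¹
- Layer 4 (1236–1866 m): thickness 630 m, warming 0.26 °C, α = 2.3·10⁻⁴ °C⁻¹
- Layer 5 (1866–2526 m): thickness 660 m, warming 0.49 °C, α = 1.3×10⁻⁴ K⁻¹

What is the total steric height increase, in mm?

2.1 × 86 × 2.7×10⁻⁴ = 0.048762 m
480 × 3.1×10⁻⁴ × 1.6 = 0.23808 m
1 × 670 × 1.9×10⁻⁴ = 0.12730 m
1236–1866 m: 0.26 × 630 × 2.3×10⁻⁴ = 0.037674 m
1.3×10⁻⁴ × 660 × 0.49 = 0.042042 m
Δh = 0.048762 + 0.23808 + 0.12730 + 0.037674 + 0.042042 = 0.493858 m

494 mm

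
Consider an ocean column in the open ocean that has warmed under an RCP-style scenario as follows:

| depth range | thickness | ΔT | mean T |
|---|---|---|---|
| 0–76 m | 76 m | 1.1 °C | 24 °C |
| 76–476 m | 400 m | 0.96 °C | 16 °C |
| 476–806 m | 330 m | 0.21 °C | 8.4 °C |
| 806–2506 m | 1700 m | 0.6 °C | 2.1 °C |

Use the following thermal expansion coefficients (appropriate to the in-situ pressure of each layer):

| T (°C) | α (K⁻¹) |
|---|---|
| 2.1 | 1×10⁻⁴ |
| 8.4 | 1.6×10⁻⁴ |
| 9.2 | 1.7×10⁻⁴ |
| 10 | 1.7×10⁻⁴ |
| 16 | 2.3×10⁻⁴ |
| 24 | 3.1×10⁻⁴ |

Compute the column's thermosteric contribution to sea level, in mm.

Δh ≈ 230 mm

Layer 1 at 24 °C → α = 3.1×10⁻⁴ K⁻¹
Layer 2 at 16 °C → α = 2.3×10⁻⁴ K⁻¹
Layer 3 at 8.4 °C → α = 1.6×10⁻⁴ K⁻¹
Layer 4 at 2.1 °C → α = 1×10⁻⁴ K⁻¹
76 × 1.1 × 3.1×10⁻⁴ = 0.025916 m
2.3×10⁻⁴ × 400 × 0.96 = 0.08832 m
330 × 1.6×10⁻⁴ × 0.21 = 0.011088 m
0.6 × 1×10⁻⁴ × 1700 = 0.10200 m
Δh = 0.025916 + 0.08832 + 0.011088 + 0.10200 = 0.227324 m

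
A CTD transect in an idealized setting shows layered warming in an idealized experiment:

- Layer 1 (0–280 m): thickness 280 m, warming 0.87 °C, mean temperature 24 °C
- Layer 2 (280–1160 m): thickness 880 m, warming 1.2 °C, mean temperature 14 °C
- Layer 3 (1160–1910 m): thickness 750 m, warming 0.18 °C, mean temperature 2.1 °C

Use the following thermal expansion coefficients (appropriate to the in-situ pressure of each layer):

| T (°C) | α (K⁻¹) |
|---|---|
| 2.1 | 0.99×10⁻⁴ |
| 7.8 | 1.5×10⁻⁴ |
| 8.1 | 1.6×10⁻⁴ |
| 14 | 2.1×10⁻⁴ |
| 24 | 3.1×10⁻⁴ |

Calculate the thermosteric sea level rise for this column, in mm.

Layer 1 at 24 °C → α = 3.1×10⁻⁴ K⁻¹
Layer 2 at 14 °C → α = 2.1×10⁻⁴ K⁻¹
Layer 3 at 2.1 °C → α = 0.99×10⁻⁴ K⁻¹
3.1×10⁻⁴ × 280 × 0.87 = 0.075516 m
2.1×10⁻⁴ × 880 × 1.2 = 0.22176 m
0.99×10⁻⁴ × 0.18 × 750 = 0.013365 m
Δh = 0.075516 + 0.22176 + 0.013365 = 0.310641 m ≈ 310 mm

310 mm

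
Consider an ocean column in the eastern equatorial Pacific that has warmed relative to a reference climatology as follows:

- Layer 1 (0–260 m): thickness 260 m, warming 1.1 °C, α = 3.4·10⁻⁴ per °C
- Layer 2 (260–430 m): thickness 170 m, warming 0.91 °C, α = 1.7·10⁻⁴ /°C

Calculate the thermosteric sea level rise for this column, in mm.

120 mm

Layer 1: 3.4×10⁻⁴ × 1.1 × 260 = 0.09724 m
170 × 1.7×10⁻⁴ × 0.91 = 0.026299 m
Δh = 0.09724 + 0.026299 = 0.123539 m ≈ 120 mm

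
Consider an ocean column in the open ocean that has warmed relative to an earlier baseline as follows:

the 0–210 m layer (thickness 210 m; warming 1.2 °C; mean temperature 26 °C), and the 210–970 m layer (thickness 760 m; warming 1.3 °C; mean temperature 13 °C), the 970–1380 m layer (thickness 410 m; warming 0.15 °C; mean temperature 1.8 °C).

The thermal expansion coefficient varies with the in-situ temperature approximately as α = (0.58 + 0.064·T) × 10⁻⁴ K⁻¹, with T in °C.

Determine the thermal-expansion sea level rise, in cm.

20.0 cm

Layer 1: α = (0.58 + 0.064×26)×10⁻⁴ = 2.244×10⁻⁴ K⁻¹
Layer 2: α = (0.58 + 0.064×13)×10⁻⁴ = 1.412×10⁻⁴ K⁻¹
Layer 3: α = (0.58 + 0.064×1.8)×10⁻⁴ = 0.6952×10⁻⁴ K⁻¹
210 × 2.244×10⁻⁴ × 1.2 = 0.0565488 m
1.412×10⁻⁴ × 1.3 × 760 = 0.1395056 m
410 × 0.6952×10⁻⁴ × 0.15 = 0.00427548 m
Δh = 0.0565488 + 0.1395056 + 0.00427548 = 0.20032988 m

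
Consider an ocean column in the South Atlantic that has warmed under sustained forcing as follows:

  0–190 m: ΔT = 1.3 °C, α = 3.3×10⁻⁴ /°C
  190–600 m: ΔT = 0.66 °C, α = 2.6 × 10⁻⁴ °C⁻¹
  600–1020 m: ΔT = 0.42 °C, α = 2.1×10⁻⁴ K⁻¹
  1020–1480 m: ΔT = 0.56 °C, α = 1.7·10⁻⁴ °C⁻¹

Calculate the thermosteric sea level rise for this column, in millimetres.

190 × 3.3×10⁻⁴ × 1.3 = 0.08151 m
Layer 2: 0.66 × 410 × 2.6×10⁻⁴ = 0.070356 m
0.42 × 420 × 2.1×10⁻⁴ = 0.037044 m
0.56 × 1.7×10⁻⁴ × 460 = 0.043792 m
Δh = 0.08151 + 0.070356 + 0.037044 + 0.043792 = 0.232702 m

about 233 mm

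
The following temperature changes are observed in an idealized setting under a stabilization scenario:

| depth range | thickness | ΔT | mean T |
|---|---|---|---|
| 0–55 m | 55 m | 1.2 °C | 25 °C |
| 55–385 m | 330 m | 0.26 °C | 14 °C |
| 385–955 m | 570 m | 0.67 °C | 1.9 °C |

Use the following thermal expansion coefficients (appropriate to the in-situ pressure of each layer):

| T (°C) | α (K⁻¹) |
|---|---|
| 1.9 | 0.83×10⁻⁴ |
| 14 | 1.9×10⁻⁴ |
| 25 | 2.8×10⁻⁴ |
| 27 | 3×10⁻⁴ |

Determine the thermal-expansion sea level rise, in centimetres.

Layer 1 at 25 °C → α = 2.8×10⁻⁴ K⁻¹
Layer 2 at 14 °C → α = 1.9×10⁻⁴ K⁻¹
Layer 3 at 1.9 °C → α = 0.83×10⁻⁴ K⁻¹
55 × 1.2 × 2.8×10⁻⁴ = 0.01848 m
55–385 m: 0.26 × 330 × 1.9×10⁻⁴ = 0.016302 m
570 × 0.83×10⁻⁴ × 0.67 = 0.0316977 m
Δh = 0.01848 + 0.016302 + 0.0316977 = 0.0664797 m

6.6 cm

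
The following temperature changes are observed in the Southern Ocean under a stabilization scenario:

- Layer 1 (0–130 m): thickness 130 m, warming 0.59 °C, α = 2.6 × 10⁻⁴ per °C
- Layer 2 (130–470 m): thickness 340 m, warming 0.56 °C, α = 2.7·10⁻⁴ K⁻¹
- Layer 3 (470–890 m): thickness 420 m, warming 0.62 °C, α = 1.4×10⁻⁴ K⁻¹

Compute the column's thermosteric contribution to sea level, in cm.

about 10.8 cm

0–130 m: 2.6×10⁻⁴ × 130 × 0.59 = 0.019942 m
340 × 2.7×10⁻⁴ × 0.56 = 0.051408 m
Layer 3: 1.4×10⁻⁴ × 420 × 0.62 = 0.036456 m
Δh = 0.019942 + 0.051408 + 0.036456 = 0.107806 m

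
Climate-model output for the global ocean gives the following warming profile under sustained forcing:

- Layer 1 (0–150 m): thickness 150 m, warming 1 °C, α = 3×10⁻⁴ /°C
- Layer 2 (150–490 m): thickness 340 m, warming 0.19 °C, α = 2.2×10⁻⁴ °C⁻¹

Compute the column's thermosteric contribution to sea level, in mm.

Layer 1: 3×10⁻⁴ × 1 × 150 = 0.04500 m
Layer 2: 2.2×10⁻⁴ × 340 × 0.19 = 0.014212 m
Δh = 0.04500 + 0.014212 = 0.059212 m ≈ 59.2 mm

59.2 mm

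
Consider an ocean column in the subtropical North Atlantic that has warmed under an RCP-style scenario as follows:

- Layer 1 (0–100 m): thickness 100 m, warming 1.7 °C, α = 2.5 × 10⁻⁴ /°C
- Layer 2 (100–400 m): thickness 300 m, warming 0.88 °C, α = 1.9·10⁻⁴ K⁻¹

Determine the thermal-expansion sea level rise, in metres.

Layer 1: 2.5×10⁻⁴ × 1.7 × 100 = 0.04250 m
Layer 2: 0.88 × 1.9×10⁻⁴ × 300 = 0.05016 m
Δh = 0.04250 + 0.05016 = 0.09266 m ≈ 0.0927 m

0.0927 m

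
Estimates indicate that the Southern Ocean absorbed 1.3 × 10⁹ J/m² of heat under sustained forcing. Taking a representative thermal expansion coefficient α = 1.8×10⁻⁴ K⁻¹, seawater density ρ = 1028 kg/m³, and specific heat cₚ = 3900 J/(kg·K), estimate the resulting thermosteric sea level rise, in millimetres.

Δh = αQ/(ρcₚ) = 1.8×10⁻⁴ × 1.3×10⁹ / (1028 × 3900) ≈ 0.058366 m

58 mm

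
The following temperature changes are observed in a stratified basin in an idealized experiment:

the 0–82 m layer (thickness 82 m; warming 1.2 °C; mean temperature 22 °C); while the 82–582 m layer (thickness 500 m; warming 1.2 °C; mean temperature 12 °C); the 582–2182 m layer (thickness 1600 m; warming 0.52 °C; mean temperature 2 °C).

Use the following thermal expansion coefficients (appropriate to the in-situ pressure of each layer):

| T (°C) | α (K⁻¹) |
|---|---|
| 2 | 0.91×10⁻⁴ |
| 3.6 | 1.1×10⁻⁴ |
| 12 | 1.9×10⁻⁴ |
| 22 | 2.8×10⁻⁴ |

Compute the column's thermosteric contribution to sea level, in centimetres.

about 21.7 cm

Layer 1 at 22 °C → α = 2.8×10⁻⁴ K⁻¹
Layer 2 at 12 °C → α = 1.9×10⁻⁴ K⁻¹
Layer 3 at 2 °C → α = 0.91×10⁻⁴ K⁻¹
2.8×10⁻⁴ × 1.2 × 82 = 0.027552 m
Layer 2: 500 × 1.9×10⁻⁴ × 1.2 = 0.11400 m
582–2182 m: 1600 × 0.91×10⁻⁴ × 0.52 = 0.075712 m
Δh = 0.027552 + 0.11400 + 0.075712 = 0.217264 m ≈ 21.7 cm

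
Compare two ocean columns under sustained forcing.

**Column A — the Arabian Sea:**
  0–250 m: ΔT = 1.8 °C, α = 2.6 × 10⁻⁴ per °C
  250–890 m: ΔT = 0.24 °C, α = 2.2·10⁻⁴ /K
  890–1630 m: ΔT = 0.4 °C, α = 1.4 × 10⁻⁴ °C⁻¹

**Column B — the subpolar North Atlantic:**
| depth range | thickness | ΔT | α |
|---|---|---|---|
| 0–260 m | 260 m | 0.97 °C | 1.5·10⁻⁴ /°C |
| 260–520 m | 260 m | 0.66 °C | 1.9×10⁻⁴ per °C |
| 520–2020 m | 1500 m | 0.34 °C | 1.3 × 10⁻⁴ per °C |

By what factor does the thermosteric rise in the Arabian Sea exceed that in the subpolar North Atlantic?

≈ 1.4×

A Layer 1: 250 × 2.6×10⁻⁴ × 1.8 = 0.11700 m
A 250–890 m: 640 × 2.2×10⁻⁴ × 0.24 = 0.033792 m
A 0.4 × 1.4×10⁻⁴ × 740 = 0.04144 m
A total: 0.192232 m
B 0–260 m: 1.5×10⁻⁴ × 0.97 × 260 = 0.03783 m
B 260–520 m: 260 × 0.66 × 1.9×10⁻⁴ = 0.032604 m
B 520–2020 m: 1500 × 1.3×10⁻⁴ × 0.34 = 0.06630 m
B total: 0.136734 m
Ratio: 0.192232 / 0.136734 ≈ 1.406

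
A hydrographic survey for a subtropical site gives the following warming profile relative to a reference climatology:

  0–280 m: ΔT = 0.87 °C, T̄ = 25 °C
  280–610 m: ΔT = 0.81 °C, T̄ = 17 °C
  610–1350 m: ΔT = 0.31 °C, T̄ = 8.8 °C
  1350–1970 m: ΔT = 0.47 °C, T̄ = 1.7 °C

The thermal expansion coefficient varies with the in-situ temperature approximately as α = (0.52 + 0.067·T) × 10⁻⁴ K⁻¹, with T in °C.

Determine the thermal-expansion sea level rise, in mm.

about 140 mm

Layer 1: α = (0.52 + 0.067×25)×10⁻⁴ = 2.195×10⁻⁴ K⁻¹
Layer 2: α = (0.52 + 0.067×17)×10⁻⁴ = 1.659×10⁻⁴ K⁻¹
Layer 3: α = (0.52 + 0.067×8.8)×10⁻⁴ = 1.1096×10⁻⁴ K⁻¹
Layer 4: α = (0.52 + 0.067×1.7)×10⁻⁴ = 0.6339×10⁻⁴ K⁻¹
280 × 0.87 × 2.195×10⁻⁴ = 0.0534702 m
1.659×10⁻⁴ × 0.81 × 330 = 0.04434507 m
610–1350 m: 1.1096×10⁻⁴ × 0.31 × 740 = 0.025454224 m
Layer 4: 0.47 × 620 × 0.6339×10⁻⁴ = 0.018471846 m
Δh = 0.0534702 + 0.04434507 + 0.025454224 + 0.018471846 = 0.14174134 m ≈ 140 mm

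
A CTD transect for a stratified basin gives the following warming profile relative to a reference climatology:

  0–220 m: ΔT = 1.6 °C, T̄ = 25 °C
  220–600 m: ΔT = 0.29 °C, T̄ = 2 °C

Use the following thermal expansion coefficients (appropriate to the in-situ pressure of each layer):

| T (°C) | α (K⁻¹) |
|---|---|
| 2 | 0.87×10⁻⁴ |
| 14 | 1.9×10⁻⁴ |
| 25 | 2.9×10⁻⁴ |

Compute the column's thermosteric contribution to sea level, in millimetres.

112 mm of thermosteric rise

Layer 1 at 25 °C → α = 2.9×10⁻⁴ K⁻¹
Layer 2 at 2 °C → α = 0.87×10⁻⁴ K⁻¹
Layer 1: 1.6 × 2.9×10⁻⁴ × 220 = 0.10208 m
220–600 m: 0.87×10⁻⁴ × 0.29 × 380 = 0.0095874 m
Δh = 0.10208 + 0.0095874 = 0.1116674 m ≈ 112 mm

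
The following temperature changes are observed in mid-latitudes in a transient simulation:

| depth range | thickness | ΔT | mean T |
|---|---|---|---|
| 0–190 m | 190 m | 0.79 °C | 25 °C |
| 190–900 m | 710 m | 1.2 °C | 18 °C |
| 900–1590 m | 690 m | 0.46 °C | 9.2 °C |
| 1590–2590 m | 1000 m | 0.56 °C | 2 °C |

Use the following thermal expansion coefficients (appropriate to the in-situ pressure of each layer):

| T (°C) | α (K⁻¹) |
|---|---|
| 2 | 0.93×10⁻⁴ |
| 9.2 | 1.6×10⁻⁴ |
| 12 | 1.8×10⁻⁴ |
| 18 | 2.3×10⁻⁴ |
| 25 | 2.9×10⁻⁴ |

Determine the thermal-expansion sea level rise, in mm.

340 mm

Layer 1 at 25 °C → α = 2.9×10⁻⁴ K⁻¹
Layer 2 at 18 °C → α = 2.3×10⁻⁴ K⁻¹
Layer 3 at 9.2 °C → α = 1.6×10⁻⁴ K⁻¹
Layer 4 at 2 °C → α = 0.93×10⁻⁴ K⁻¹
0–190 m: 0.79 × 2.9×10⁻⁴ × 190 = 0.043529 m
2.3×10⁻⁴ × 710 × 1.2 = 0.19596 m
Layer 3: 1.6×10⁻⁴ × 0.46 × 690 = 0.050784 m
1590–2590 m: 0.56 × 1000 × 0.93×10⁻⁴ = 0.05208 m
Δh = 0.043529 + 0.19596 + 0.050784 + 0.05208 = 0.342353 m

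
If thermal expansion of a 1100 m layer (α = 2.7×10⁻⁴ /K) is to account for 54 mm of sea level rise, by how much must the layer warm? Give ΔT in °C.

ΔT = Δh/(αH) = 0.054 / (2.7×10⁻⁴ × 1100) ≈ 0.1818 °C

ΔT ≈ 0.182 °C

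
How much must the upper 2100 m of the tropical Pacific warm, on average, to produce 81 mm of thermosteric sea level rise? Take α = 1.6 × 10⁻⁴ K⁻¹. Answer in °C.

ΔT ≈ 0.241 °C

ΔT = Δh/(αH) = 0.081 / (1.6×10⁻⁴ × 2100) ≈ 0.2411 °C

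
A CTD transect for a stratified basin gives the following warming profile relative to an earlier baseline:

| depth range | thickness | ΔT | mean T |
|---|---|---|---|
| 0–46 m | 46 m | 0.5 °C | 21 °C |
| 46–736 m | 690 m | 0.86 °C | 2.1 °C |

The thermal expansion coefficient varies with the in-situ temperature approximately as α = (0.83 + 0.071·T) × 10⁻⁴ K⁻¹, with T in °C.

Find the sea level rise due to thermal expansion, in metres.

Layer 1: α = (0.83 + 0.071×21)×10⁻⁴ = 2.321×10⁻⁴ K⁻¹
Layer 2: α = (0.83 + 0.071×2.1)×10⁻⁴ = 0.9791×10⁻⁴ K⁻¹
Layer 1: 46 × 0.5 × 2.321×10⁻⁴ = 0.0053383 m
690 × 0.86 × 0.9791×10⁻⁴ = 0.058099794 m
Δh = 0.0053383 + 0.058099794 = 0.063438094 m

about 0.0634 m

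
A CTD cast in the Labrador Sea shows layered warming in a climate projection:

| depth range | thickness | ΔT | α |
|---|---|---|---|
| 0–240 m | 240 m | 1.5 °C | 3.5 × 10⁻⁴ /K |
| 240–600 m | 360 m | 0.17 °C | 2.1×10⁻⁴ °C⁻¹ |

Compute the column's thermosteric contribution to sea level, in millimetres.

Layer 1: 240 × 3.5×10⁻⁴ × 1.5 = 0.12600 m
240–600 m: 2.1×10⁻⁴ × 0.17 × 360 = 0.012852 m
Δh = 0.12600 + 0.012852 = 0.138852 m

140 mm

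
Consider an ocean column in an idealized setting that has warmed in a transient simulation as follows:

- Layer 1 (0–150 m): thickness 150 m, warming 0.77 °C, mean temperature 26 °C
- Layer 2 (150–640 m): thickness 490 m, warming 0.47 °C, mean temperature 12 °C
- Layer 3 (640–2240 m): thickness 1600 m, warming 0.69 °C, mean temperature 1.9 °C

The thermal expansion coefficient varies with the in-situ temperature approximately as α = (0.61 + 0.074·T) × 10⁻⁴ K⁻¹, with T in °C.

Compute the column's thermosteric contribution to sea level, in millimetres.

Δh = 147 mm

Layer 1: α = (0.61 + 0.074×26)×10⁻⁴ = 2.534×10⁻⁴ K⁻¹
Layer 2: α = (0.61 + 0.074×12)×10⁻⁴ = 1.498×10⁻⁴ K⁻¹
Layer 3: α = (0.61 + 0.074×1.9)×10⁻⁴ = 0.7506×10⁻⁴ K⁻¹
0–150 m: 0.77 × 150 × 2.534×10⁻⁴ = 0.0292677 m
Layer 2: 490 × 0.47 × 1.498×10⁻⁴ = 0.03449894 m
0.7506×10⁻⁴ × 0.69 × 1600 = 0.08286624 m
Δh = 0.0292677 + 0.03449894 + 0.08286624 = 0.14663288 m ≈ 147 mm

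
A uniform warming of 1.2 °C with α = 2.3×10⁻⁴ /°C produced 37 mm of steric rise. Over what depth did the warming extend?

H = Δh/(αΔT) = 0.037 / (2.3×10⁻⁴ × 1.2) ≈ 134.1 m

about 130 m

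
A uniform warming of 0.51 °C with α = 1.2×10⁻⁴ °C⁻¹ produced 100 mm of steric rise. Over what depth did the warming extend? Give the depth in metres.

H = Δh/(αΔT) = 0.1 / (1.2×10⁻⁴ × 0.51) ≈ 1634 m

1630 m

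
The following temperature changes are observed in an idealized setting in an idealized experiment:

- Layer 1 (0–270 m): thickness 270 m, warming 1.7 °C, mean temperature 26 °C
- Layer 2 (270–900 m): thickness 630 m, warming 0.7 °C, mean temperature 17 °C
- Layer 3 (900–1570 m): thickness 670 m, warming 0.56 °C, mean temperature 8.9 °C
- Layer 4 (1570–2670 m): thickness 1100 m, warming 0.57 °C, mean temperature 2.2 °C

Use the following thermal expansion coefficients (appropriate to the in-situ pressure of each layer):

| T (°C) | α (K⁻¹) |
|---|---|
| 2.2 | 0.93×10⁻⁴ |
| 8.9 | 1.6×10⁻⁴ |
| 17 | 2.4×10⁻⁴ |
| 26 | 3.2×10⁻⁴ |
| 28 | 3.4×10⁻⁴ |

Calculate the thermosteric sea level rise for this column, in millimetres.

Δh ≈ 371 mm

Layer 1 at 26 °C → α = 3.2×10⁻⁴ K⁻¹
Layer 2 at 17 °C → α = 2.4×10⁻⁴ K⁻¹
Layer 3 at 8.9 °C → α = 1.6×10⁻⁴ K⁻¹
Layer 4 at 2.2 °C → α = 0.93×10⁻⁴ K⁻¹
3.2×10⁻⁴ × 1.7 × 270 = 0.14688 m
Layer 2: 0.7 × 2.4×10⁻⁴ × 630 = 0.10584 m
Layer 3: 1.6×10⁻⁴ × 670 × 0.56 = 0.060032 m
1570–2670 m: 1100 × 0.93×10⁻⁴ × 0.57 = 0.058311 m
Δh = 0.14688 + 0.10584 + 0.060032 + 0.058311 = 0.371063 m ≈ 371 mm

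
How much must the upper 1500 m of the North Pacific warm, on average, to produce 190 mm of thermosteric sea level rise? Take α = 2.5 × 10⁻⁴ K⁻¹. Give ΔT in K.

0.507 K

ΔT = Δh/(αH) = 0.19 / (2.5×10⁻⁴ × 1500) ≈ 0.5067 K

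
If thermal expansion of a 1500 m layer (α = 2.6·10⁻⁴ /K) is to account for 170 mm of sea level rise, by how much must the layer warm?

ΔT = Δh/(αH) = 0.17 / (2.6×10⁻⁴ × 1500) ≈ 0.4359 °C

0.436 °C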